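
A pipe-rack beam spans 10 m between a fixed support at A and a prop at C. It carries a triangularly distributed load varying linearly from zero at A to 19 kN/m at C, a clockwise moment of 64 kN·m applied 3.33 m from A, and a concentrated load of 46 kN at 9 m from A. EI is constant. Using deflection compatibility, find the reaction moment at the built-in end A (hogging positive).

Choose R_C as the redundant. The primary structure is the cantilever fixed at A.
Free-end deflection of the primary structure under the applied loading (downward +):
  triangular load, peak 19 at the free end: 11w₀L⁴/(120EI) = 17417/EI
  clockwise couple 64 at a = 3.33: M₀a(2L − a)/(2EI) = 1776/EI
  point load 46 at a = 9: Pa²(3L − a)/(6EI) = 13041/EI
  δ_0 = 32234/EI
Tip deflection under a unit load at C: L³/(3EI) = 333.3/EI.
Compatibility at C: δ_0 − R_C·δ_{CC} = 0, so R_C = 32234/333.3 = 96.7 kN.
Moment equilibrium about A: M_A = Σ(load moments about A) − R_C·L = 1111 − 96.7×10 = 144.3 kN·m.

M_A = 144.3 kN·m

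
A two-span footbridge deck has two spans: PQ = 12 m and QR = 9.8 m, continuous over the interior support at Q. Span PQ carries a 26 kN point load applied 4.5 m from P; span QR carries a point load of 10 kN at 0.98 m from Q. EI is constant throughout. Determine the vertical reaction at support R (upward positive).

R_R = -2.208 kN

Release continuity at Q by inserting a hinge; the redundant is the internal moment M_Q. The primary structure is two simply-supported spans PQ and QR.
Rotations at Q on the released spans (each span's end-slope, ×1/EI):
  span PQ: point load 26 at a = 4.5: Pab(L + a)/(6LEI) = 201.1/EI
  span QR: point load 10 at a = 0.98: Pab(L + b)/(6LEI) = 27.37/EI
  relative rotation θ_0 = (201.1 + 27.37)/EI = 228.5/EI
A unit hogging moment at Q produces rotation L₁/(3EI) + L₂/(3EI) = 7.267/EI.
Compatibility: M_Q·(L₁+L₂)/(3EI) = θ_0, giving M_Q = 31.44 kN·m (hogging).
Span QR, ΣM about R: R_Q^{QR}·9.8 = 88.2 + 31.44, so R_Q^{QR} = 12.21 kN and R_R = 10 − 12.21 = -2.208 kN.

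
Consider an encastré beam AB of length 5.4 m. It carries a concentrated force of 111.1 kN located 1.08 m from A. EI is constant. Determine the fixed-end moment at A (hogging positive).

M_A = 76.79 kN·m

Release both end moments; the primary structure is a simply-supported span AB with redundants M_A and M_B.
Simple-span end rotations at A and B under the given loads:
  at A: point load 111.1 at a = 1.08: Pab(L + b)/(6LEI) = 155.5/EI
  at B: point load 111.1 at a = 1.08: Pab(L + a)/(6LEI) = 103.7/EI
  θ_A0 = 155.5/EI,  θ_B0 = 103.7/EI
Flexibility coefficients: a unit moment at one end gives L/(3EI) there and L/(6EI) at the far end, so f₁₁ = f₂₂ = 1.8/EI and f₁₂ = f₂₁ = 0.9/EI.
Compatibility — zero rotation at each built-in end:
  1.8 M_A + 0.9 M_B = 155.5
  0.9 M_A + 1.8 M_B = 103.7
Solving the pair gives M_A = 76.79 kN·m and M_B = 19.2 kN·m (hogging).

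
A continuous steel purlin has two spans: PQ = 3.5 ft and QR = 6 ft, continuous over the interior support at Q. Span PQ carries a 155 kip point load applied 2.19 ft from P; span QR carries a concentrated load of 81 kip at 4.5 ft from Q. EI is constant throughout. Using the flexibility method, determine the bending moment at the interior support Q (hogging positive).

Insert a hinge at Q; M_Q is the redundant, and each span becomes simply supported.
Rotations at Q on the released spans (each span's end-slope, ×1/EI):
  span PQ: point load 155 at a = 2.19: Pab(L + a)/(6LEI) = 120.5/EI
  span QR: point load 81 at a = 4.5: Pab(L + b)/(6LEI) = 113.9/EI
  relative rotation θ_0 = (120.5 + 113.9)/EI = 234.4/EI
A unit hogging moment at Q produces rotation L₁/(3EI) + L₂/(3EI) = 3.167/EI.
Compatibility: M_Q·(L₁+L₂)/(3EI) = θ_0, giving M_Q = 74.02 kip·ft (hogging).

M_Q = 74.02 kip·ft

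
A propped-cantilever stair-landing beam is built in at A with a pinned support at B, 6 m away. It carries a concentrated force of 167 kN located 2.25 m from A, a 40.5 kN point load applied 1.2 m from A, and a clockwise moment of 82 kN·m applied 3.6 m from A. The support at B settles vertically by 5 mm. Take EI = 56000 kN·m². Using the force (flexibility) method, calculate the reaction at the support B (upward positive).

Release the roller at B. Primary structure: cantilever fixed at A.
Deflection at B on the released cantilever, summing each load's contribution:
  point load 167 at a = 2.25: Pa²(3L − a)/(6EI) = 2219/EI
  point load 40.5 at a = 1.2: Pa²(3L − a)/(6EI) = 163.3/EI
  clockwise couple 82 at a = 3.6: M₀a(2L − a)/(2EI) = 1240/EI
  δ_0 = 3622/EI
Tip deflection under a unit load at B: L³/(3EI) = 72/EI.
With EI = 56000 kN·m²: δ_0 = 0.064686 m and δ_{BB} = 0.001286 m/kN.
Compatibility — the beam at B must follow the support down by 0.005 m: δ_0 − R_B·δ_{BB} = 0.005, so R_B = (0.064686 − 0.005)/0.001286 = 46.42 kN.

R_B = 46.42 kN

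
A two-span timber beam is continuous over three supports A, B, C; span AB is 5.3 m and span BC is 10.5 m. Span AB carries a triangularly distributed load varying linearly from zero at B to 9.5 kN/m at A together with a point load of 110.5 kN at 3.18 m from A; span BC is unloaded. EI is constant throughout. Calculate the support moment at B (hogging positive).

Release continuity at B by inserting a hinge; the redundant is the internal moment M_B. The primary structure is two simply-supported spans AB and BC.
Rotations at B on the released spans (each span's end-slope, ×1/EI):
  span AB: triangular load, peak 9.5: 7w₀L³/(360EI) = 27.5/EI
  span AB: point load 110.5 at a = 3.18: Pab(L + a)/(6LEI) = 198.7/EI
  relative rotation θ_0 = (226.2 + 0)/EI = 226.2/EI
A unit hogging moment at B produces rotation L₁/(3EI) + L₂/(3EI) = 5.267/EI.
Slope continuity at B: θ_0 = M_B·5.267/EI, so M_B = 226.2/5.267 = 42.94 kN·m (hogging).

M_B = 42.94 kN·m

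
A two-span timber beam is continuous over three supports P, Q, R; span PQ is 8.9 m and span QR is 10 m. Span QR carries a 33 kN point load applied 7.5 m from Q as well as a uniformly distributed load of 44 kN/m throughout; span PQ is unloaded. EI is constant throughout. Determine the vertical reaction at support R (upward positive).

Take M_Q as the redundant. Released structure: two simple spans PQ and QR with a hinge at Q.
End slopes at the hinge Q, treating each span as simply supported:
  span QR: point load 33 at a = 7.5: Pab(L + b)/(6LEI) = 128.9/EI
  span QR: UDL 44: wL³/(24EI) = 1833/EI
  relative rotation θ_0 = (0 + 1962)/EI = 1962/EI
A unit hogging moment at Q produces rotation L₁/(3EI) + L₂/(3EI) = 6.3/EI.
Slope continuity at Q: θ_0 = M_Q·6.3/EI, so M_Q = 1962/6.3 = 311.5 kN·m (hogging).
Span QR, ΣM about R: R_Q^{QR}·10 = 2282 + 311.5, so R_Q^{QR} = 259.4 kN and R_R = 473 − 259.4 = 213.6 kN.

R_R = 213.6 kN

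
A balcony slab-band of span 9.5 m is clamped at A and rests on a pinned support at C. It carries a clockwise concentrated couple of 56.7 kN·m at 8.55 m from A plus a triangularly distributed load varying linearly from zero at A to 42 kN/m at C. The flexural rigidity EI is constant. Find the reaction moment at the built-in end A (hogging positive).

M_A = 193.6 kN·m

Release the roller at C. Primary structure: cantilever fixed at A.
Deflection at C on the released cantilever, summing each load's contribution:
  clockwise couple 56.7 at a = 8.55: M₀a(2L − a)/(2EI) = 2533/EI
  triangular load, peak 42 at the free end: 11w₀L⁴/(120EI) = 31358/EI
  δ_0 = 33891/EI
Tip deflection under a unit load at C: L³/(3EI) = 285.8/EI.
The prop prevents deflection at C: R_C = δ_0/δ_{CC} = 33891/285.8 = 118.6 kN.
Moment equilibrium about A: M_A = Σ(load moments about A) − R_C·L = 1320 − 118.6×9.5 = 193.6 kN·m.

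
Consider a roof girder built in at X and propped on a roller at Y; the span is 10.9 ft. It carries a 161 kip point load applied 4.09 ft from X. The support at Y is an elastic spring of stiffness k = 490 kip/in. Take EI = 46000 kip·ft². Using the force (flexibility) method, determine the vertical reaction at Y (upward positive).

Choose R_Y as the redundant. The primary structure is the cantilever fixed at X.
Deflection at Y on the released cantilever, summing each load's contribution:
  point load 161 at a = 4.09: Pa²(3L − a)/(6EI) = 12842/EI
Tip deflection under a unit load at Y: L³/(3EI) = 431.7/EI.
With EI = 46000 kip·ft²: δ_0 = 0.27918 ft and δ_{YY} = 0.009384 ft/kip.
Compatibility — the spring shortens by R_Y/k under the reaction it provides: δ_0 − R_Y·δ_{YY} = R_Y/k. With 1/k = 1/(490×12) ft/kip = 0.00017 ft/kip, R_Y = δ_0 / (δ_{YY} + 1/k) = 0.27918 / (0.009384 + 0.00017) = 29.22 kip.

R_Y = 29.22 kip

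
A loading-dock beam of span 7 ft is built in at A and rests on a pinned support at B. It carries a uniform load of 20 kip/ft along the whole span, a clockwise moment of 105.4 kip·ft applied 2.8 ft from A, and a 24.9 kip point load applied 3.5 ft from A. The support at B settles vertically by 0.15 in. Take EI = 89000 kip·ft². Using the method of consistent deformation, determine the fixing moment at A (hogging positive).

Choose R_B as the redundant. The primary structure is the cantilever fixed at A.
Deflection at B on the released cantilever, summing each load's contribution:
  UDL 20: wL⁴/(8EI) = 6002/EI
  clockwise couple 105.4 at a = 2.8: M₀a(2L − a)/(2EI) = 1653/EI
  point load 24.9 at a = 3.5: Pa²(3L − a)/(6EI) = 889.7/EI
  δ_0 = 8545/EI
Tip deflection under a unit load at B: L³/(3EI) = 114.3/EI.
With EI = 89000 kip·ft²: δ_0 = 0.096009 ft and δ_{BB} = 0.001285 ft/kip.
Compatibility — the beam at B must follow the support down by 0.0125 ft: δ_0 − R_B·δ_{BB} = 0.0125, so R_B = (0.096009 − 0.0125)/0.001285 = 65.01 kip.
Moment equilibrium about A: M_A = Σ(load moments about A) − R_B·L = 682.5 − 65.01×7 = 227.5 kip·ft.

M_A = 227.5 kip·ft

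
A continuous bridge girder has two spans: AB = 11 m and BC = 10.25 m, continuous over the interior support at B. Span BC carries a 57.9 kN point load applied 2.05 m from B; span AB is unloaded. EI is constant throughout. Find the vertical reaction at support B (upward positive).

R_B = 54.09 kN

Insert a hinge at B; M_B is the redundant, and each span becomes simply supported.
End slopes at the hinge B, treating each span as simply supported:
  span BC: point load 57.9 at a = 2.05: Pab(L + b)/(6LEI) = 292/EI
  relative rotation θ_0 = (0 + 292)/EI = 292/EI
A unit hogging moment at B produces rotation L₁/(3EI) + L₂/(3EI) = 7.083/EI.
Slope continuity at B: θ_0 = M_B·7.083/EI, so M_B = 292/7.083 = 41.22 kN·m (hogging).
Span AB, ΣM about A with M_B applied at B: R_B^{AB}·11 = 0 + 41.22, so R_B^{AB} = 3.747 kN and R_A = 0 − 3.747 = -3.747 kN.
Span BC, ΣM about C: R_B^{BC}·10.25 = 474.8 + 41.22, so R_B^{BC} = 50.34 kN and R_C = 57.9 − 50.34 = 7.558 kN.
R_B = 3.747 + 50.34 = 54.09 kN.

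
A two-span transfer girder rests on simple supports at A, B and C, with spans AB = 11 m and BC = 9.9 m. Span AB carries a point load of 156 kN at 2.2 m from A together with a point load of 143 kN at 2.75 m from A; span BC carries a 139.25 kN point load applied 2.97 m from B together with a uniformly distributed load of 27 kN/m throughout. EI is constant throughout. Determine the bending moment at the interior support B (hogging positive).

M_B = 457 kN·m

Take M_B as the redundant. Released structure: two simple spans AB and BC with a hinge at B.
End slopes at the hinge B, treating each span as simply supported:
  span AB: point load 156 at a = 2.2: Pab(L + a)/(6LEI) = 604/EI
  span AB: point load 143 at a = 2.75: Pab(L + a)/(6LEI) = 675.9/EI
  span BC: point load 139.25 at a = 2.97: Pab(L + b)/(6LEI) = 812/EI
  span BC: UDL 27: wL³/(24EI) = 1092/EI
  relative rotation θ_0 = (1280 + 1904)/EI = 3184/EI
A unit hogging moment at B produces rotation L₁/(3EI) + L₂/(3EI) = 6.967/EI.
Slope continuity at B: θ_0 = M_B·6.967/EI, so M_B = 3184/6.967 = 457 kN·m (hogging).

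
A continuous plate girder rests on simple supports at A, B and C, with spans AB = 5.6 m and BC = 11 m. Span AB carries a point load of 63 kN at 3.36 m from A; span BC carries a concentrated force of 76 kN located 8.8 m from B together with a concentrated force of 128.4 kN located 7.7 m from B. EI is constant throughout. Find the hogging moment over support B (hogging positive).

M_B = 203.8 kN·m

Insert a hinge at B; M_B is the redundant, and each span becomes simply supported.
Discontinuity in slope at B on the released structure — sum the simple-span end rotations:
  span AB: point load 63 at a = 3.36: Pab(L + a)/(6LEI) = 126.4/EI
  span BC: point load 76 at a = 8.8: Pab(L + b)/(6LEI) = 294.3/EI
  span BC: point load 128.4 at a = 7.7: Pab(L + b)/(6LEI) = 706.9/EI
  relative rotation θ_0 = (126.4 + 1001)/EI = 1128/EI
A unit hogging moment at B produces rotation L₁/(3EI) + L₂/(3EI) = 5.533/EI.
Compatibility: M_B·(L₁+L₂)/(3EI) = θ_0, giving M_B = 203.8 kN·m (hogging).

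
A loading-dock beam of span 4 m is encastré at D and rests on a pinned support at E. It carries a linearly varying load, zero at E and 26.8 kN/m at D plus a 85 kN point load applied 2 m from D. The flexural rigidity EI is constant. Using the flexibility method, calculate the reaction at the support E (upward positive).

Remove the prop at E; the released (primary) structure is a cantilever built in at D.
Downward deflection at the released point E due to the loads:
  triangular load, peak 26.8 at the fixed end: w₀L⁴/(30EI) = 228.7/EI
  point load 85 at a = 2: Pa²(3L − a)/(6EI) = 566.7/EI
  δ_0 = 795.4/EI
Flexibility coefficient — unit upward force at E: δ_{EE} = L³/(3EI) = 21.33/EI.
Compatibility at E: δ_0 − R_E·δ_{EE} = 0, so R_E = 795.4/21.33 = 37.28 kN.

R_E = 37.28 kN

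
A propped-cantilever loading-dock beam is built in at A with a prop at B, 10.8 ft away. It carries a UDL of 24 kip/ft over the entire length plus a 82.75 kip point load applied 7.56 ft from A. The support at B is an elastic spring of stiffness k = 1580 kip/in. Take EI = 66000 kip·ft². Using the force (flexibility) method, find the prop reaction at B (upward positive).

Take the reaction at B as the redundant and release it; the primary structure is a cantilever fixed at A.
Free-end deflection of the primary structure under the applied loading (downward +):
  UDL 24: wL⁴/(8EI) = 40815/EI
  point load 82.75 at a = 7.56: Pa²(3L − a)/(6EI) = 19580/EI
  δ_0 = 60395/EI
Flexibility coefficient — unit upward force at B: δ_{BB} = L³/(3EI) = 419.9/EI.
With EI = 66000 kip·ft²: δ_0 = 0.91507 ft and δ_{BB} = 0.006362 ft/kip.
Compatibility — the spring shortens by R_B/k under the reaction it provides: δ_0 − R_B·δ_{BB} = R_B/k. With 1/k = 1/(1580×12) ft/kip = 0.000053 ft/kip, R_B = δ_0 / (δ_{BB} + 1/k) = 0.91507 / (0.006362 + 0.000053) = 142.6 kip.

R_B = 142.6 kip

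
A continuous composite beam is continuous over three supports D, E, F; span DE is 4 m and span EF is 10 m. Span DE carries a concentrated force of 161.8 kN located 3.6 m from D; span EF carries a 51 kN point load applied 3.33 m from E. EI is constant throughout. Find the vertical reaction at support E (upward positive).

R_E = 208.8 kN

Insert a hinge at E; M_E is the redundant, and each span becomes simply supported.
End slopes at the hinge E, treating each span as simply supported:
  span DE: point load 161.8 at a = 3.6: Pab(L + a)/(6LEI) = 73.78/EI
  span EF: point load 51 at a = 3.33: Pab(L + b)/(6LEI) = 314.7/EI
  relative rotation θ_0 = (73.78 + 314.7)/EI = 388.5/EI
A unit hogging moment at E produces rotation L₁/(3EI) + L₂/(3EI) = 4.667/EI.
Slope continuity at E: θ_0 = M_E·4.667/EI, so M_E = 388.5/4.667 = 83.25 kN·m (hogging).
Span DE, ΣM about D with M_E applied at E: R_E^{DE}·4 = 582.5 + 83.25, so R_E^{DE} = 166.4 kN and R_D = 161.8 − 166.4 = -4.633 kN.
Span EF, ΣM about F: R_E^{EF}·10 = 340.2 + 83.25, so R_E^{EF} = 42.34 kN and R_F = 51 − 42.34 = 8.658 kN.
R_E = 166.4 + 42.34 = 208.8 kN.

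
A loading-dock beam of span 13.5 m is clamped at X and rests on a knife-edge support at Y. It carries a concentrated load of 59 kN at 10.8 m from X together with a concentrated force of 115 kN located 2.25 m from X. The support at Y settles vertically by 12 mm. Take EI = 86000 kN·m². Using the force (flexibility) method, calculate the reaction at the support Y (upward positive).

R_Y = 44.8 kN

Choose R_Y as the redundant. The primary structure is the cantilever fixed at X.
Downward deflection at the released point Y due to the loads:
  point load 59 at a = 10.8: Pa²(3L − a)/(6EI) = 34065/EI
  point load 115 at a = 2.25: Pa²(3L − a)/(6EI) = 3711/EI
  δ_0 = 37776/EI
Tip deflection under a unit load at Y: L³/(3EI) = 820.1/EI.
With EI = 86000 kN·m²: δ_0 = 0.43926 m and δ_{YY} = 0.009536 m/kN.
Compatibility — the beam at Y must follow the support down by 0.012 m: δ_0 − R_Y·δ_{YY} = 0.012, so R_Y = (0.43926 − 0.012)/0.009536 = 44.8 kN.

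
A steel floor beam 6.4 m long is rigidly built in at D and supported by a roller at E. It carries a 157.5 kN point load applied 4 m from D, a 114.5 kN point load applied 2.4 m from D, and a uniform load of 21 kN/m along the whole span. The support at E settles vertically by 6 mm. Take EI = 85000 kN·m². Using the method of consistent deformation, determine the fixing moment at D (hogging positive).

Choose R_E as the redundant. The primary structure is the cantilever fixed at D.
Primary-structure tip deflection at E by superposition:
  point load 157.5 at a = 4: Pa²(3L − a)/(6EI) = 6384/EI
  point load 114.5 at a = 2.4: Pa²(3L − a)/(6EI) = 1847/EI
  UDL 21: wL⁴/(8EI) = 4404/EI
  δ_0 = 12635/EI
Tip deflection under a unit load at E: L³/(3EI) = 87.38/EI.
With EI = 85000 kN·m²: δ_0 = 0.14864 m and δ_{EE} = 0.001028 m/kN.
Compatibility — the beam at E must follow the support down by 0.006 m: δ_0 − R_E·δ_{EE} = 0.006, so R_E = (0.14864 − 0.006)/0.001028 = 138.8 kN.
Moment equilibrium about D: M_D = Σ(load moments about D) − R_E·L = 1335 − 138.8×6.4 = 446.8 kN·m.

M_D = 446.8 kN·m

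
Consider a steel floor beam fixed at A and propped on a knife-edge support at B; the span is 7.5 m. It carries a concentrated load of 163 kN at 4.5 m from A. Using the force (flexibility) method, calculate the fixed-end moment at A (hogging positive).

Choose R_B as the redundant. The primary structure is the cantilever fixed at A.
Downward deflection at the released point B due to the loads:
  point load 163 at a = 4.5: Pa²(3L − a)/(6EI) = 9902/EI
Flexibility coefficient — unit upward force at B: δ_{BB} = L³/(3EI) = 140.6/EI.
Compatibility at B: δ_0 − R_B·δ_{BB} = 0, so R_B = 9902/140.6 = 70.42 kN.
Moment equilibrium about A: M_A = Σ(load moments about A) − R_B·L = 733.5 − 70.42×7.5 = 205.4 kN·m.

M_A = 205.4 kN·m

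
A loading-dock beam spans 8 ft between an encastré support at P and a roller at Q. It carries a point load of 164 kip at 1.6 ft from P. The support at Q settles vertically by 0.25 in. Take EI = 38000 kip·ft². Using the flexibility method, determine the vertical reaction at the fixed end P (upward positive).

Remove the prop at Q; the released (primary) structure is a cantilever built in at P.
Primary-structure tip deflection at Q by superposition:
  point load 164 at a = 1.6: Pa²(3L − a)/(6EI) = 1567/EI
Flexibility coefficient — unit upward force at Q: δ_{QQ} = L³/(3EI) = 170.7/EI.
With EI = 38000 kip·ft²: δ_0 = 0.041247 ft and δ_{QQ} = 0.004491 ft/kip.
Compatibility — the beam at Q must follow the support down by 0.02083 ft: δ_0 − R_Q·δ_{QQ} = 0.02083, so R_Q = (0.041247 − 0.02083)/0.004491 = 4.545 kip.
Vertical equilibrium: R_P = ΣP − R_Q = 164 − 4.545 = 159.5 kip.

R_P = 159.5 kip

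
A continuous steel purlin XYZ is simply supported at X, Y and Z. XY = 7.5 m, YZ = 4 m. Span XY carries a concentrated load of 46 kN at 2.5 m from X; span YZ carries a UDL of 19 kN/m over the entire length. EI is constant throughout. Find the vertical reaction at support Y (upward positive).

R_Y = 71.18 kN

Insert a hinge at Y; M_Y is the redundant, and each span becomes simply supported.
Discontinuity in slope at Y on the released structure — sum the simple-span end rotations:
  span XY: point load 46 at a = 2.5: Pab(L + a)/(6LEI) = 127.8/EI
  span YZ: UDL 19: wL³/(24EI) = 50.67/EI
  relative rotation θ_0 = (127.8 + 50.67)/EI = 178.4/EI
A unit hogging moment at Y produces rotation L₁/(3EI) + L₂/(3EI) = 3.833/EI.
Slope continuity at Y: θ_0 = M_Y·3.833/EI, so M_Y = 178.4/3.833 = 46.55 kN·m (hogging).
Span XY, ΣM about X with M_Y applied at Y: R_Y^{XY}·7.5 = 115 + 46.55, so R_Y^{XY} = 21.54 kN and R_X = 46 − 21.54 = 24.46 kN.
Span YZ, ΣM about Z: R_Y^{YZ}·4 = 152 + 46.55, so R_Y^{YZ} = 49.64 kN and R_Z = 76 − 49.64 = 26.36 kN.
R_Y = 21.54 + 49.64 = 71.18 kN.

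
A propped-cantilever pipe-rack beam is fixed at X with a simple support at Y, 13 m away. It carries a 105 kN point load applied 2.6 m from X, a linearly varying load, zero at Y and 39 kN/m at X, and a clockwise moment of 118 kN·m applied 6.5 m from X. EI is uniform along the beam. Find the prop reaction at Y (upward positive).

Remove the prop at Y; the released (primary) structure is a cantilever built in at X.
Primary-structure tip deflection at Y by superposition:
  point load 105 at a = 2.6: Pa²(3L − a)/(6EI) = 4306/EI
  triangular load, peak 39 at the fixed end: w₀L⁴/(30EI) = 37129/EI
  clockwise couple 118 at a = 6.5: M₀a(2L − a)/(2EI) = 7478/EI
  δ_0 = 48914/EI
Tip deflection under a unit load at Y: L³/(3EI) = 732.3/EI.
The prop prevents deflection at Y: R_Y = δ_0/δ_{YY} = 48914/732.3 = 66.79 kN.

R_Y = 66.79 kN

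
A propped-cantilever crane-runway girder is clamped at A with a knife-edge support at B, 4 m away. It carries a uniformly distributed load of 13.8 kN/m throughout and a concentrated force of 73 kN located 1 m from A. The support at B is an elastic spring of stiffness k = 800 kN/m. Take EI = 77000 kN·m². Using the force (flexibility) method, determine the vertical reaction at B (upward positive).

Take the reaction at B as the redundant and release it; the primary structure is a cantilever fixed at A.
Primary-structure tip deflection at B by superposition:
  UDL 13.8: wL⁴/(8EI) = 441.6/EI
  point load 73 at a = 1: Pa²(3L − a)/(6EI) = 133.8/EI
  δ_0 = 575.4/EI
Flexibility coefficient — unit upward force at B: δ_{BB} = L³/(3EI) = 21.33/EI.
With EI = 77000 kN·m²: δ_0 = 0.007473 m and δ_{BB} = 0.000277 m/kN.
Compatibility — the spring shortens by R_B/k under the reaction it provides: δ_0 − R_B·δ_{BB} = R_B/k. With 1/k = 0.00125 m/kN, R_B = δ_0 / (δ_{BB} + 1/k) = 0.007473 / (0.000277 + 0.00125) = 4.894 kN.

R_B = 4.894 kN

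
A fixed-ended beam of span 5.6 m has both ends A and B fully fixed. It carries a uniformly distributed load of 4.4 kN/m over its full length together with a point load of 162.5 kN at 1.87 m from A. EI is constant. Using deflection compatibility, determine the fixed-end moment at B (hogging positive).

M_B = 79.09 kN·m

Take the two fixed-end moments M_A, M_B as redundants; the released structure is the simple span AB.
Simple-span end rotations at A and B under the given loads:
  at A: UDL 4.4: wL³/(24EI) = 32.2/EI
  at B: UDL 4.4: wL³/(24EI) = 32.2/EI
  at A: point load 162.5 at a = 1.87: Pab(L + b)/(6LEI) = 314.7/EI
  at B: point load 162.5 at a = 1.87: Pab(L + a)/(6LEI) = 252/EI
  θ_A0 = 346.9/EI,  θ_B0 = 284.2/EI
Flexibility coefficients: a unit moment at one end gives L/(3EI) there and L/(6EI) at the far end, so f₁₁ = f₂₂ = 1.867/EI and f₁₂ = f₂₁ = 0.9333/EI.
Compatibility — zero rotation at each built-in end:
  1.867 M_A + 0.9333 M_B = 346.9
  0.9333 M_A + 1.867 M_B = 284.2
Solving the pair gives M_A = 146.3 kN·m and M_B = 79.09 kN·m (hogging).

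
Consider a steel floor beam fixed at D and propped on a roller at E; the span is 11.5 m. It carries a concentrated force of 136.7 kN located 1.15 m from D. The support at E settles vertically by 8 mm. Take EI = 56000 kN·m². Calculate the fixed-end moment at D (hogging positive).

M_D = 144.6 kN·m

Choose R_E as the redundant. The primary structure is the cantilever fixed at D.
Downward deflection at the released point E due to the loads:
  point load 136.7 at a = 1.15: Pa²(3L − a)/(6EI) = 1005/EI
Flexibility coefficient — unit upward force at E: δ_{EE} = L³/(3EI) = 507/EI.
With EI = 56000 kN·m²: δ_0 = 0.017944 m and δ_{EE} = 0.009053 m/kN.
Compatibility — the beam at E must follow the support down by 0.008 m: δ_0 − R_E·δ_{EE} = 0.008, so R_E = (0.017944 − 0.008)/0.009053 = 1.098 kN.
Moment equilibrium about D: M_D = Σ(load moments about D) − R_E·L = 157.2 − 1.098×11.5 = 144.6 kN·m.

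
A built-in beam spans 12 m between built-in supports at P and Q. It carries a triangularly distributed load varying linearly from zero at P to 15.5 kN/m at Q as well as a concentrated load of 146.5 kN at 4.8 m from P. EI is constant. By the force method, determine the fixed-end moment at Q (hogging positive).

Release both end moments; the primary structure is a simply-supported span PQ with redundants M_P and M_Q.
End rotations of the released simple span under the applied load (×1/EI):
  at P: triangular load, peak 15.5: 7w₀L³/(360EI) = 520.8/EI
  at Q: triangular load, peak 15.5: w₀L³/(45EI) = 595.2/EI
  at P: point load 146.5 at a = 4.8: Pab(L + b)/(6LEI) = 1350/EI
  at Q: point load 146.5 at a = 4.8: Pab(L + a)/(6LEI) = 1181/EI
  θ_P0 = 1871/EI,  θ_Q0 = 1777/EI
Flexibility coefficients: a unit moment at one end gives L/(3EI) there and L/(6EI) at the far end, so f₁₁ = f₂₂ = 4/EI and f₁₂ = f₂₁ = 2/EI.
Compatibility — zero rotation at each built-in end:
  4 M_P + 2 M_Q = 1871
  2 M_P + 4 M_Q = 1777
Solving the pair gives M_P = 327.6 kN·m and M_Q = 280.4 kN·m (hogging).

M_Q = 280.4 kN·m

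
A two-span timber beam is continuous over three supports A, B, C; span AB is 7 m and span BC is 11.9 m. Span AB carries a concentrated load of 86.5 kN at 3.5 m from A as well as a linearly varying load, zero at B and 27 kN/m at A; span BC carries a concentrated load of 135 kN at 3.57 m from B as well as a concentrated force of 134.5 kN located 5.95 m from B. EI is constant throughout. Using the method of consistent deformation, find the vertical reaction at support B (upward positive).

Take M_B as the redundant. Released structure: two simple spans AB and BC with a hinge at B.
Rotations at B on the released spans (each span's end-slope, ×1/EI):
  span AB: point load 86.5 at a = 3.5: Pab(L + a)/(6LEI) = 264.9/EI
  span AB: triangular load, peak 27: 7w₀L³/(360EI) = 180.1/EI
  span BC: point load 135 at a = 3.57: Pab(L + b)/(6LEI) = 1137/EI
  span BC: point load 134.5 at a = 5.95: Pab(L + b)/(6LEI) = 1190/EI
  relative rotation θ_0 = (445 + 2328)/EI = 2773/EI
A unit hogging moment at B produces rotation L₁/(3EI) + L₂/(3EI) = 6.3/EI.
Slope continuity at B: θ_0 = M_B·6.3/EI, so M_B = 2773/6.3 = 440.1 kN·m (hogging).
Span AB, ΣM about A with M_B applied at B: R_B^{AB}·7 = 523.2 + 440.1, so R_B^{AB} = 137.6 kN and R_A = 181 − 137.6 = 43.37 kN.
Span BC, ΣM about C: R_B^{BC}·11.9 = 1925 + 440.1, so R_B^{BC} = 198.7 kN and R_C = 269.5 − 198.7 = 70.76 kN.
R_B = 137.6 + 198.7 = 336.4 kN.

R_B = 336.4 kN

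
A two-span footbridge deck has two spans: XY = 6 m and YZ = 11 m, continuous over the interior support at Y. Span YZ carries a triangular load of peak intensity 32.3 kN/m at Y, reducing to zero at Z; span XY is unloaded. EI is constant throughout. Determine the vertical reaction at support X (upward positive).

Take M_Y as the redundant. Released structure: two simple spans XY and YZ with a hinge at Y.
End slopes at the hinge Y, treating each span as simply supported:
  span YZ: triangular load, peak 32.3: w₀L³/(45EI) = 955.4/EI
  relative rotation θ_0 = (0 + 955.4)/EI = 955.4/EI
A unit hogging moment at Y produces rotation L₁/(3EI) + L₂/(3EI) = 5.667/EI.
Slope continuity at Y: θ_0 = M_Y·5.667/EI, so M_Y = 955.4/5.667 = 168.6 kN·m (hogging).
Span XY, ΣM about X with M_Y applied at Y: R_Y^{XY}·6 = 0 + 168.6, so R_Y^{XY} = 28.1 kN and R_X = 0 − 28.1 = -28.1 kN.

R_X = -28.1 kN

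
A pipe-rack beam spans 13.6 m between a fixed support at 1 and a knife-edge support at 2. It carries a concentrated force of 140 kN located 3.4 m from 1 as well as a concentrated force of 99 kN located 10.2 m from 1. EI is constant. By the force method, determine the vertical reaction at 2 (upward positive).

Release the roller at 2. Primary structure: cantilever fixed at 1.
Downward deflection at the released point 2 due to the loads:
  point load 140 at a = 3.4: Pa²(3L − a)/(6EI) = 10088/EI
  point load 99 at a = 10.2: Pa²(3L − a)/(6EI) = 52530/EI
  δ_0 = 62618/EI
Flexibility coefficient — unit upward force at 2: δ_{22} = L³/(3EI) = 838.5/EI.
The prop prevents deflection at 2: R_2 = δ_0/δ_{22} = 62618/838.5 = 74.68 kN.

R_2 = 74.68 kN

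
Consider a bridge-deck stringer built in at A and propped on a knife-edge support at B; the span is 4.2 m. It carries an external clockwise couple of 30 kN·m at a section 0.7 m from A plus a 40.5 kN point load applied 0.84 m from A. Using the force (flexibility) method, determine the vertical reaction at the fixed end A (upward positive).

Release the roller at B. Primary structure: cantilever fixed at A.
Primary-structure tip deflection at B by superposition:
  clockwise couple 30 at a = 0.7: M₀a(2L − a)/(2EI) = 80.85/EI
  point load 40.5 at a = 0.84: Pa²(3L − a)/(6EI) = 56.01/EI
  δ_0 = 136.9/EI
Flexibility coefficient — unit upward force at B: δ_{BB} = L³/(3EI) = 24.7/EI.
The prop prevents deflection at B: R_B = δ_0/δ_{BB} = 136.9/24.7 = 5.542 kN.
Vertical equilibrium: R_A = ΣP − R_B = 40.5 − 5.542 = 34.96 kN.

R_A = 34.96 kN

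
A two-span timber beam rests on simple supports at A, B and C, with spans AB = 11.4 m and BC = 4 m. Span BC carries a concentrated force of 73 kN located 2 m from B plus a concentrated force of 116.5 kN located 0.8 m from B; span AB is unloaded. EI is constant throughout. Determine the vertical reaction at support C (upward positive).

R_C = 51.89 kN

Insert a hinge at B; M_B is the redundant, and each span becomes simply supported.
End slopes at the hinge B, treating each span as simply supported:
  span BC: point load 73 at a = 2: Pab(L + b)/(6LEI) = 73/EI
  span BC: point load 116.5 at a = 0.8: Pab(L + b)/(6LEI) = 89.47/EI
  relative rotation θ_0 = (0 + 162.5)/EI = 162.5/EI
A unit hogging moment at B produces rotation L₁/(3EI) + L₂/(3EI) = 5.133/EI.
Slope continuity at B: θ_0 = M_B·5.133/EI, so M_B = 162.5/5.133 = 31.65 kN·m (hogging).
Span BC, ΣM about C: R_B^{BC}·4 = 518.8 + 31.65, so R_B^{BC} = 137.6 kN and R_C = 189.5 − 137.6 = 51.89 kN.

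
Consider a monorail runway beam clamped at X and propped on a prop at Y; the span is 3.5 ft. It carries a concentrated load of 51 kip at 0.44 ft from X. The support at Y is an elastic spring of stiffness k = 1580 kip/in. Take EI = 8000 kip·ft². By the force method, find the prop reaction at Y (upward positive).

R_Y = 1.125 kip

Remove the prop at Y; the released (primary) structure is a cantilever built in at X.
Primary-structure tip deflection at Y by superposition:
  point load 51 at a = 0.44: Pa²(3L − a)/(6EI) = 16.55/EI
Flexibility coefficient — unit upward force at Y: δ_{YY} = L³/(3EI) = 14.29/EI.
With EI = 8000 kip·ft²: δ_0 = 0.002069 ft and δ_{YY} = 0.001786 ft/kip.
Compatibility — the spring shortens by R_Y/k under the reaction it provides: δ_0 − R_Y·δ_{YY} = R_Y/k. With 1/k = 1/(1580×12) ft/kip = 0.000053 ft/kip, R_Y = δ_0 / (δ_{YY} + 1/k) = 0.002069 / (0.001786 + 0.000053) = 1.125 kip.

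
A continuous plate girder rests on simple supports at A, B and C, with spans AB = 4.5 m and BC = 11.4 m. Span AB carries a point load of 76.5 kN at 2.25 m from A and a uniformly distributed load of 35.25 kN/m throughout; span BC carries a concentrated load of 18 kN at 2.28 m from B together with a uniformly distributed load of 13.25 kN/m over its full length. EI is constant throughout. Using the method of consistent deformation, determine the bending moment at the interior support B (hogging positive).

Insert a hinge at B; M_B is the redundant, and each span becomes simply supported.
Discontinuity in slope at B on the released structure — sum the simple-span end rotations:
  span AB: point load 76.5 at a = 2.25: Pab(L + a)/(6LEI) = 96.82/EI
  span AB: UDL 35.25: wL³/(24EI) = 133.8/EI
  span BC: point load 18 at a = 2.28: Pab(L + b)/(6LEI) = 112.3/EI
  span BC: UDL 13.25: wL³/(24EI) = 817.9/EI
  relative rotation θ_0 = (230.7 + 930.2)/EI = 1161/EI
A unit hogging moment at B produces rotation L₁/(3EI) + L₂/(3EI) = 5.3/EI.
Compatibility: M_B·(L₁+L₂)/(3EI) = θ_0, giving M_B = 219 kN·m (hogging).

M_B = 219 kN·m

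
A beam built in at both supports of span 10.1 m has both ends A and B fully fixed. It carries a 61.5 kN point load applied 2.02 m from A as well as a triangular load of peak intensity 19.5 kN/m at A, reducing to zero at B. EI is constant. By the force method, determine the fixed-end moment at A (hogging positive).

M_A = 179 kN·m

Take the two fixed-end moments M_A, M_B as redundants; the released structure is the simple span AB.
On the primary (simply-supported) span, the end slopes from the loading are:
  at A: point load 61.5 at a = 2.02: Pab(L + b)/(6LEI) = 301.1/EI
  at B: point load 61.5 at a = 2.02: Pab(L + a)/(6LEI) = 200.8/EI
  at A: triangular load, peak 19.5: w₀L³/(45EI) = 446.5/EI
  at B: triangular load, peak 19.5: 7w₀L³/(360EI) = 390.7/EI
  θ_A0 = 747.6/EI,  θ_B0 = 591.4/EI
Flexibility coefficients: a unit moment at one end gives L/(3EI) there and L/(6EI) at the far end, so f₁₁ = f₂₂ = 3.367/EI and f₁₂ = f₂₁ = 1.683/EI.
Compatibility — zero rotation at each built-in end:
  3.367 M_A + 1.683 M_B = 747.6
  1.683 M_A + 3.367 M_B = 591.4
Solving the pair gives M_A = 179 kN·m and M_B = 86.18 kN·m (hogging).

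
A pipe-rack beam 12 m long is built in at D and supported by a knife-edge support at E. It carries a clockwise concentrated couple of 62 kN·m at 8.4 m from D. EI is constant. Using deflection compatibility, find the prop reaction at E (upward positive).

Remove the prop at E; the released (primary) structure is a cantilever built in at D.
Deflection at E on the released cantilever, summing each load's contribution:
  clockwise couple 62 at a = 8.4: M₀a(2L − a)/(2EI) = 4062/EI
Tip deflection under a unit load at E: L³/(3EI) = 576/EI.
Compatibility at E: δ_0 − R_E·δ_{EE} = 0, so R_E = 4062/576 = 7.053 kN.

R_E = 7.053 kN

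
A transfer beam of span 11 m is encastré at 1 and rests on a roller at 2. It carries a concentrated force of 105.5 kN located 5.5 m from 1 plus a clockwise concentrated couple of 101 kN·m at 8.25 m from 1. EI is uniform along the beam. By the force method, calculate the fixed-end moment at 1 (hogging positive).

M_1 = 176.6 kN·m

Take the reaction at 2 as the redundant and release it; the primary structure is a cantilever fixed at 1.
Downward deflection at the released point 2 due to the loads:
  point load 105.5 at a = 5.5: Pa²(3L − a)/(6EI) = 14627/EI
  clockwise couple 101 at a = 8.25: M₀a(2L − a)/(2EI) = 5729/EI
  δ_0 = 20356/EI
Flexibility coefficient — unit upward force at 2: δ_{22} = L³/(3EI) = 443.7/EI.
The prop prevents deflection at 2: R_2 = δ_0/δ_{22} = 20356/443.7 = 45.88 kN.
Moment equilibrium about 1: M_1 = Σ(load moments about 1) − R_2·L = 681.2 − 45.88×11 = 176.6 kN·m.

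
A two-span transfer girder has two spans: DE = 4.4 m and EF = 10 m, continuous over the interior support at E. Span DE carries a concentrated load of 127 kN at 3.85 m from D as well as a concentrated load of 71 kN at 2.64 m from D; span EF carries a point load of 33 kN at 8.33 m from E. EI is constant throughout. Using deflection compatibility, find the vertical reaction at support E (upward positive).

R_E = 177.1 kN

Insert a hinge at E; M_E is the redundant, and each span becomes simply supported.
Discontinuity in slope at E on the released structure — sum the simple-span end rotations:
  span DE: point load 127 at a = 3.85: Pab(L + a)/(6LEI) = 84.04/EI
  span DE: point load 71 at a = 2.64: Pab(L + a)/(6LEI) = 87.97/EI
  span EF: point load 33 at a = 8.33: Pab(L + b)/(6LEI) = 89.29/EI
  relative rotation θ_0 = (172 + 89.29)/EI = 261.3/EI
A unit hogging moment at E produces rotation L₁/(3EI) + L₂/(3EI) = 4.8/EI.
Compatibility: M_E·(L₁+L₂)/(3EI) = θ_0, giving M_E = 54.44 kN·m (hogging).
Span DE, ΣM about D with M_E applied at E: R_E^{DE}·4.4 = 676.4 + 54.44, so R_E^{DE} = 166.1 kN and R_D = 198 − 166.1 = 31.9 kN.
Span EF, ΣM about F: R_E^{EF}·10 = 55.11 + 54.44, so R_E^{EF} = 10.95 kN and R_F = 33 − 10.95 = 22.05 kN.
R_E = 166.1 + 10.95 = 177.1 kN.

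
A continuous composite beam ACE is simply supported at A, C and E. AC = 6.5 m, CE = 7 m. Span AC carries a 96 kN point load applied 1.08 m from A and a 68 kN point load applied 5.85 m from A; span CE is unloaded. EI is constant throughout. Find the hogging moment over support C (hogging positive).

Release continuity at C by inserting a hinge; the redundant is the internal moment M_C. The primary structure is two simply-supported spans AC and CE.
Rotations at C on the released spans (each span's end-slope, ×1/EI):
  span AC: point load 96 at a = 1.08: Pab(L + a)/(6LEI) = 109.2/EI
  span AC: point load 68 at a = 5.85: Pab(L + a)/(6LEI) = 81.88/EI
  relative rotation θ_0 = (191.1 + 0)/EI = 191.1/EI
A unit hogging moment at C produces rotation L₁/(3EI) + L₂/(3EI) = 4.5/EI.
Compatibility: M_C·(L₁+L₂)/(3EI) = θ_0, giving M_C = 42.47 kN·m (hogging).

M_C = 42.47 kN·m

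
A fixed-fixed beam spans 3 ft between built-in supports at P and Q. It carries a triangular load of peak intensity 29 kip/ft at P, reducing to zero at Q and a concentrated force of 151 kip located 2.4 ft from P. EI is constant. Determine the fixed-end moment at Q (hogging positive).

Take the two fixed-end moments M_P, M_Q as redundants; the released structure is the simple span PQ.
Simple-span end rotations at P and Q under the given loads:
  at P: triangular load, peak 29: w₀L³/(45EI) = 17.4/EI
  at Q: triangular load, peak 29: 7w₀L³/(360EI) = 15.22/EI
  at P: point load 151 at a = 2.4: Pab(L + b)/(6LEI) = 43.49/EI
  at Q: point load 151 at a = 2.4: Pab(L + a)/(6LEI) = 65.23/EI
  θ_P0 = 60.89/EI,  θ_Q0 = 80.46/EI
Flexibility coefficients: a unit moment at one end gives L/(3EI) there and L/(6EI) at the far end, so f₁₁ = f₂₂ = 1/EI and f₁₂ = f₂₁ = 0.5/EI.
Compatibility — zero rotation at each built-in end:
  1 M_P + 0.5 M_Q = 60.89
  0.5 M_P + 1 M_Q = 80.46
Solving the pair gives M_P = 27.55 kip·ft and M_Q = 66.68 kip·ft (hogging).

M_Q = 66.68 kip·ft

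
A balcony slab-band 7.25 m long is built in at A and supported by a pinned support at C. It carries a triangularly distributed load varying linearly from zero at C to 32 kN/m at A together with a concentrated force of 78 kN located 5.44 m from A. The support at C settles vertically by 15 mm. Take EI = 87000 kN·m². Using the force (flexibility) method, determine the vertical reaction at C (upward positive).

R_C = 62.32 kN

Remove the prop at C; the released (primary) structure is a cantilever built in at A.
Primary-structure tip deflection at C by superposition:
  triangular load, peak 32 at the fixed end: w₀L⁴/(30EI) = 2947/EI
  point load 78 at a = 5.44: Pa²(3L − a)/(6EI) = 6275/EI
  δ_0 = 9222/EI
Flexibility coefficient — unit upward force at C: δ_{CC} = L³/(3EI) = 127/EI.
With EI = 87000 kN·m²: δ_0 = 0.106 m and δ_{CC} = 0.00146 m/kN.
Compatibility — the beam at C must follow the support down by 0.015 m: δ_0 − R_C·δ_{CC} = 0.015, so R_C = (0.106 − 0.015)/0.00146 = 62.32 kN.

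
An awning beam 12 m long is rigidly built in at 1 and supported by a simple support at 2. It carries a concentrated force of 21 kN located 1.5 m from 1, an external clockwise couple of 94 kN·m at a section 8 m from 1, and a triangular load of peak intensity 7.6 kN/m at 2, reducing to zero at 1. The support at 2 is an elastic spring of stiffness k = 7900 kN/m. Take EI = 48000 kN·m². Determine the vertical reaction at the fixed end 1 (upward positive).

Take the reaction at 2 as the redundant and release it; the primary structure is a cantilever fixed at 1.
Downward deflection at the released point 2 due to the loads:
  point load 21 at a = 1.5: Pa²(3L − a)/(6EI) = 271.7/EI
  clockwise couple 94 at a = 8: M₀a(2L − a)/(2EI) = 6016/EI
  triangular load, peak 7.6 at the free end: 11w₀L⁴/(120EI) = 14446/EI
  δ_0 = 20734/EI
Flexibility coefficient — unit upward force at 2: δ_{22} = L³/(3EI) = 576/EI.
With EI = 48000 kN·m²: δ_0 = 0.43195 m and δ_{22} = 0.012 m/kN.
Compatibility — the spring shortens by R_2/k under the reaction it provides: δ_0 − R_2·δ_{22} = R_2/k. With 1/k = 0.000127 m/kN, R_2 = δ_0 / (δ_{22} + 1/k) = 0.43195 / (0.012 + 0.000127) = 35.62 kN.
Vertical equilibrium: R_1 = ΣP − R_2 = 66.6 − 35.62 = 30.98 kN.

R_1 = 30.98 kN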